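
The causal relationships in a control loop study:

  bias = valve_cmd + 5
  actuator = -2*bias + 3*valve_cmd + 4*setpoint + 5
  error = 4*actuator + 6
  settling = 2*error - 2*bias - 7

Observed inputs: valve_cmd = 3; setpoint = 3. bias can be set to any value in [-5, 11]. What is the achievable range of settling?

15 to 303

Intervening on bias fixes its value directly, overriding its dependence on valve_cmd.
Substituting into the actuator equation gives actuator = -2*bias + 26.
This gives error = -8*bias + 110.
So settling = -18*bias + 213.
Linear in bias, so extremes are at the endpoints: bias = -5 gives settling = 303; bias = 11 gives settling = 15.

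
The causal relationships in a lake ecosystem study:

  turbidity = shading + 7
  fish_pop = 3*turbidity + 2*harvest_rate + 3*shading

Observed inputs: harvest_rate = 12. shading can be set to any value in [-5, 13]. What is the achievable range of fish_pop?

15 to 123

Substituting into the fish_pop equation gives fish_pop = 6*shading + 45.
Linear in shading, so extremes are at the endpoints: shading = -5 gives fish_pop = 15; shading = 13 gives fish_pop = 123.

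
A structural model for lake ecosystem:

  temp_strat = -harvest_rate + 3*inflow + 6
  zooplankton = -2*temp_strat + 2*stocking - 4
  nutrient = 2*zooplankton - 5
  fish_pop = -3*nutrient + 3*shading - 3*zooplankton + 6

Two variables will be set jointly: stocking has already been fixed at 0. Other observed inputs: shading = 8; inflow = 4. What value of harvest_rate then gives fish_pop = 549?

With stocking held at 0:
Substituting into the temp_strat equation gives temp_strat = -harvest_rate + 18.
Substituting into the zooplankton equation gives zooplankton = 2*harvest_rate - 40.
nutrient becomes 4*harvest_rate - 85.
This gives fish_pop = -18*harvest_rate + 405.
Solve -18*harvest_rate + 405 = 549: harvest_rate = (549 - 405) / -18 = -8.

harvest_rate = -8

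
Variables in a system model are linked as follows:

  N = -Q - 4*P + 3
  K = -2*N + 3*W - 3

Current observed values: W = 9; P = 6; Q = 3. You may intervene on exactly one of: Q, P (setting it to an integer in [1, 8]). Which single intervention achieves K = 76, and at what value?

set Q = 5

Intervening on Q: with other inputs at their observed values, K = 2*Q + 66. Solving for 76 gives Q = 5, within [1, 8].
Intervening on P: K = 8*P + 24. Reaching 76 requires P = 13/2, not an integer.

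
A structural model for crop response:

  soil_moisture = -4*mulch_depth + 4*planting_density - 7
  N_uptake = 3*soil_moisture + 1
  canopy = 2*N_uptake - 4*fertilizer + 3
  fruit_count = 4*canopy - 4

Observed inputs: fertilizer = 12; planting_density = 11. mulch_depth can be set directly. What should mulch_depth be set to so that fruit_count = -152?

mulch_depth = 9

Substituting into the soil_moisture equation gives soil_moisture = -4*mulch_depth + 37.
Substituting into the N_uptake equation gives N_uptake = -12*mulch_depth + 112.
Substituting into the canopy equation gives canopy = -24*mulch_depth + 179.
Substituting into the fruit_count equation gives fruit_count = -96*mulch_depth + 712.
Solve -96*mulch_depth + 712 = -152: mulch_depth = (-152 - 712) / -96 = 9.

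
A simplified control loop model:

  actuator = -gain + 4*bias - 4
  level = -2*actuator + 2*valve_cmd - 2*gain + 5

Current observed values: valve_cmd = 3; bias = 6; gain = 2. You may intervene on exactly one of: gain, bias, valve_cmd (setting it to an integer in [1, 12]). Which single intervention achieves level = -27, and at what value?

set valve_cmd = 4

Intervening on gain: the paths from gain to level cancel (net effect zero), leaving level = -29; -27 is unreachable this way.
Intervening on bias: level = -8*bias + 19. Reaching -27 requires bias = 23/4, not an integer.
Intervening on valve_cmd: with other inputs at their observed values, level = 2*valve_cmd - 35. Solving for -27 gives valve_cmd = 4, within [1, 12].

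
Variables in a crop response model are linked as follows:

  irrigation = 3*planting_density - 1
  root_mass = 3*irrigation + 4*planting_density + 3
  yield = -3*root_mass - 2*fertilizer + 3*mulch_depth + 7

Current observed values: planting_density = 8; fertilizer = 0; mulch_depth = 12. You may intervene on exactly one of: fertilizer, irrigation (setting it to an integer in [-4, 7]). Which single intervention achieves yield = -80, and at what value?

set irrigation = 2

Intervening on fertilizer: yield = -2*fertilizer - 269. Reaching -80 requires fertilizer = -189/2, not an integer.
Intervening on irrigation: with other inputs at their observed values, yield = -9*irrigation - 62. Solving for -80 gives irrigation = 2, within [-4, 7].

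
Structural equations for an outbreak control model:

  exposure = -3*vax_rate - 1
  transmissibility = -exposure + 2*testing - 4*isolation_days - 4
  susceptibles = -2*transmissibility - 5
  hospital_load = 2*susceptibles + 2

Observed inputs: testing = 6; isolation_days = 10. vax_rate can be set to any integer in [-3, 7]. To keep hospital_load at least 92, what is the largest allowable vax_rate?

Substituting into the transmissibility equation gives transmissibility = 3*vax_rate - 31.
susceptibles becomes -6*vax_rate + 57.
hospital_load becomes -12*vax_rate + 116.
Require -12*vax_rate + 116 ≥ 92, so vax_rate ≤ 2.
The largest integer in [-3, 7] satisfying this is 2.

vax_rate = 2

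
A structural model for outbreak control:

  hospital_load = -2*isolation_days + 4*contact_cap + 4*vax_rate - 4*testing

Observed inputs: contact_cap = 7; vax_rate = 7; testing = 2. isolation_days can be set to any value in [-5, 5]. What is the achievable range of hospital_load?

Substituting into the hospital_load equation gives hospital_load = -2*isolation_days + 48.
Linear in isolation_days, so extremes are at the endpoints: isolation_days = -5 gives hospital_load = 58; isolation_days = 5 gives hospital_load = 38.

38 to 58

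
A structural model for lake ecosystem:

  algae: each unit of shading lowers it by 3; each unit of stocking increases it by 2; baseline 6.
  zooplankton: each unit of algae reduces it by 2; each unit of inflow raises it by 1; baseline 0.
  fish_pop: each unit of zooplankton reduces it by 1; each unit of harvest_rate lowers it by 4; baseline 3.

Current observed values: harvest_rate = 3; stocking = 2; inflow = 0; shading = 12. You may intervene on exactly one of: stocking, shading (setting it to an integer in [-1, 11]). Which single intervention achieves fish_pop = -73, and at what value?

set stocking = -1

Intervening on stocking: with other inputs at their observed values, fish_pop = 4*stocking - 69. Solving for -73 gives stocking = -1, within [-1, 11].
Intervening on shading: fish_pop = -6*shading + 11. Reaching -73 requires shading = 14, outside [-1, 11].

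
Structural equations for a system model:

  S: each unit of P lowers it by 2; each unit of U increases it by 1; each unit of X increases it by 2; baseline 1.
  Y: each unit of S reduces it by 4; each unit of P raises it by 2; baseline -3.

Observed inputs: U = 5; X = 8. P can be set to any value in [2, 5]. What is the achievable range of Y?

Substituting into the S equation gives S = -2*P + 22.
Substituting into the Y equation gives Y = 10*P - 91.
Linear in P, so extremes are at the endpoints: P = 2 gives Y = -71; P = 5 gives Y = -41.

-71 to -41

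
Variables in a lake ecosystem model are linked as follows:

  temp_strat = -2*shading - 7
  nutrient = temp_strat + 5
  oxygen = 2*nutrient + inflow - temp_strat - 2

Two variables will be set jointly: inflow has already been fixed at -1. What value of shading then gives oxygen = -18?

With inflow held at -1:
Substituting into the nutrient equation gives nutrient = -2*shading - 2.
Substituting into the oxygen equation gives oxygen = -2*shading.
Solve -2*shading = -18: shading = -18 / -2 = 9.

shading = 9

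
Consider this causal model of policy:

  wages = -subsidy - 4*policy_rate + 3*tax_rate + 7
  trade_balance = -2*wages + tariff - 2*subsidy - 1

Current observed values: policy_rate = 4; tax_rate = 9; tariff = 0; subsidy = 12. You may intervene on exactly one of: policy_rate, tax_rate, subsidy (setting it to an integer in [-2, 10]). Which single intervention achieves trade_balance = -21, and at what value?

Intervening on policy_rate: with other inputs at their observed values, trade_balance = 8*policy_rate - 69. Solving for -21 gives policy_rate = 6, within [-2, 10].
Intervening on tax_rate: trade_balance = -6*tax_rate + 17. Reaching -21 requires tax_rate = 19/3, not an integer.
Intervening on subsidy: the paths from subsidy to trade_balance cancel (net effect zero), leaving trade_balance = -37; -21 is unreachable this way.

set policy_rate = 6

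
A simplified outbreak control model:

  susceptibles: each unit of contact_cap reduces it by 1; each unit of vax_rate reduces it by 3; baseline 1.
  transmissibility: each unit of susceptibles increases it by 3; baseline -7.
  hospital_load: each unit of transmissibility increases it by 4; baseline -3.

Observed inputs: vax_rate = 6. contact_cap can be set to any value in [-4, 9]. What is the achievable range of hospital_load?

-343 to -187

Substituting into the susceptibles equation gives susceptibles = -contact_cap - 17.
transmissibility becomes -3*contact_cap - 58.
Substituting into the hospital_load equation gives hospital_load = -12*contact_cap - 235.
Linear in contact_cap, so extremes are at the endpoints: contact_cap = -4 gives hospital_load = -187; contact_cap = 9 gives hospital_load = -343.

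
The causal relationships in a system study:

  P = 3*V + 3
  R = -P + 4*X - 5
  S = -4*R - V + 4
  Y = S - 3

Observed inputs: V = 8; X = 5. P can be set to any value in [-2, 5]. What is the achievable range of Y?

Intervening on P fixes its value directly, overriding its dependence on V.
Substituting into the R equation gives R = -P + 15.
Substituting into the S equation gives S = 4*P - 64.
Substituting into the Y equation gives Y = 4*P - 67.
Linear in P, so extremes are at the endpoints: P = -2 gives Y = -75; P = 5 gives Y = -47.

-75 to -47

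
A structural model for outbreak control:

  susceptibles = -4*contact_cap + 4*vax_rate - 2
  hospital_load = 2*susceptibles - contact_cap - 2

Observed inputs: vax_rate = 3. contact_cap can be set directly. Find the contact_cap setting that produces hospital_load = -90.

contact_cap = 12

Substituting into the susceptibles equation gives susceptibles = -4*contact_cap + 10.
Substituting into the hospital_load equation gives hospital_load = -9*contact_cap + 18.
Solve -9*contact_cap + 18 = -90: contact_cap = (-90 - 18) / -9 = 12.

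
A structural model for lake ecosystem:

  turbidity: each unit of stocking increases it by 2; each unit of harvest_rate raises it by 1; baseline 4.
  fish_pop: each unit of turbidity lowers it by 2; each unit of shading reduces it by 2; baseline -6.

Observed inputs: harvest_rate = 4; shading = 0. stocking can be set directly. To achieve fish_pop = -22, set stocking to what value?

Substituting into the turbidity equation gives turbidity = 2*stocking + 8.
This gives fish_pop = -4*stocking - 22.
Solve -4*stocking - 22 = -22: stocking = (-22 + 22) / -4 = 0.

stocking = 0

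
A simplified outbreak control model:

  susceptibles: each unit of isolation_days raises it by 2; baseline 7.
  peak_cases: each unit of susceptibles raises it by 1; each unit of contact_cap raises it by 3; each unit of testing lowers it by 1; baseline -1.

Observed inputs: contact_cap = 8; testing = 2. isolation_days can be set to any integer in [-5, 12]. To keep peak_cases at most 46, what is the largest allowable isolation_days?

isolation_days = 9

Substituting into the peak_cases equation gives peak_cases = 2*isolation_days + 28.
Require 2*isolation_days + 28 ≤ 46, so isolation_days ≤ 9.
The largest integer in [-5, 12] satisfying this is 9.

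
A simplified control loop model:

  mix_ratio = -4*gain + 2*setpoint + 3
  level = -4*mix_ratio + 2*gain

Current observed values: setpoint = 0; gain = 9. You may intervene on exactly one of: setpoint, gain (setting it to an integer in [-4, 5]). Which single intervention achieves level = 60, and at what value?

set gain = 4

Intervening on setpoint: level = -8*setpoint + 150. Reaching 60 requires setpoint = 45/4, not an integer.
Intervening on gain: with other inputs at their observed values, level = 18*gain - 12. Solving for 60 gives gain = 4, within [-4, 5].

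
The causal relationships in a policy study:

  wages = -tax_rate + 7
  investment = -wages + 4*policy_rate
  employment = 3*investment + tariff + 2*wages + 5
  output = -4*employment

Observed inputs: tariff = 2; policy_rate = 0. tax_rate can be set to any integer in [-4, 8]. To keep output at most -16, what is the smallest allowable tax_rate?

Substituting into the investment equation gives investment = tax_rate - 7.
Substituting into the employment equation gives employment = tax_rate.
Substituting into the output equation gives output = -4*tax_rate.
Require -4*tax_rate ≤ -16, so tax_rate ≥ 4.
The smallest integer in [-4, 8] satisfying this is 4.

tax_rate = 4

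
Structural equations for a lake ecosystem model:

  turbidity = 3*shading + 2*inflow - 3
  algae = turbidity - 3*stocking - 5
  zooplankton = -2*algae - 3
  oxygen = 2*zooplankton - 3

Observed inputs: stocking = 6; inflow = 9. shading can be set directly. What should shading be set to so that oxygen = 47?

shading = -2

Substituting into the turbidity equation gives turbidity = 3*shading + 15.
This gives algae = 3*shading - 8.
Substituting into the zooplankton equation gives zooplankton = -6*shading + 13.
This gives oxygen = -12*shading + 23.
Solve -12*shading + 23 = 47: shading = (47 - 23) / -12 = -2.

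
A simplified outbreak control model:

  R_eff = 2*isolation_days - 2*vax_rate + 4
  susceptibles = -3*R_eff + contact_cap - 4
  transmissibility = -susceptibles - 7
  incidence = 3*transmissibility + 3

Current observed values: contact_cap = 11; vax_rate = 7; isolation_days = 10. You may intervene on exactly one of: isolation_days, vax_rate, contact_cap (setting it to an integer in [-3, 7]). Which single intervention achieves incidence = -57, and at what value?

set isolation_days = 4

Intervening on isolation_days: with other inputs at their observed values, incidence = 18*isolation_days - 129. Solving for -57 gives isolation_days = 4, within [-3, 7].
Intervening on vax_rate: incidence = -18*vax_rate + 177. Reaching -57 requires vax_rate = 13, outside [-3, 7].
Intervening on contact_cap: incidence = -3*contact_cap + 84. Reaching -57 requires contact_cap = 47, outside [-3, 7].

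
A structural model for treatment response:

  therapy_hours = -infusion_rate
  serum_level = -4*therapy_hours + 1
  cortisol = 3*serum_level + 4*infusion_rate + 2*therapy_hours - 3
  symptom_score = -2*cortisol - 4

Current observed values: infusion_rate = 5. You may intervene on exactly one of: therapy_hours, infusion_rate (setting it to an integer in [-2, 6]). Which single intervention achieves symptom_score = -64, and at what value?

set therapy_hours = -1

Intervening on therapy_hours: with other inputs at their observed values, symptom_score = 20*therapy_hours - 44. Solving for -64 gives therapy_hours = -1, within [-2, 6].
Intervening on infusion_rate: symptom_score = -28*infusion_rate - 4. Reaching -64 requires infusion_rate = 15/7, not an integer.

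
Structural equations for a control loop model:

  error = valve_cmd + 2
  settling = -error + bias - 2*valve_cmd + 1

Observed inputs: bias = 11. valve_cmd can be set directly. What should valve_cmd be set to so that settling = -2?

valve_cmd = 4

Substituting into the settling equation gives settling = -3*valve_cmd + 10.
Solve -3*valve_cmd + 10 = -2: valve_cmd = (-2 - 10) / -3 = 4.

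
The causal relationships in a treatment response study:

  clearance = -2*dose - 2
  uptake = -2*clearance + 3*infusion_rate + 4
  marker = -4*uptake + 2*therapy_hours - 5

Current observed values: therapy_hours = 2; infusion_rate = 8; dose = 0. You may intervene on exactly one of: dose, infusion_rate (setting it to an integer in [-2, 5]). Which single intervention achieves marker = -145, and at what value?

Intervening on dose: with other inputs at their observed values, marker = -16*dose - 129. Solving for -145 gives dose = 1, within [-2, 5].
Intervening on infusion_rate: marker = -12*infusion_rate - 33. Reaching -145 requires infusion_rate = 28/3, not an integer.

set dose = 1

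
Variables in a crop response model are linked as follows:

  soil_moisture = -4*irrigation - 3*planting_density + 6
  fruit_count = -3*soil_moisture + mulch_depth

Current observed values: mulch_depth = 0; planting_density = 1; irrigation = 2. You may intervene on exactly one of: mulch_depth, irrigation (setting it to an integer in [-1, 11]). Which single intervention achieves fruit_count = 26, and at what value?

Intervening on mulch_depth: with other inputs at their observed values, fruit_count = mulch_depth + 15. Solving for 26 gives mulch_depth = 11, within [-1, 11].
Intervening on irrigation: fruit_count = 12*irrigation - 9. Reaching 26 requires irrigation = 35/12, not an integer.

set mulch_depth = 11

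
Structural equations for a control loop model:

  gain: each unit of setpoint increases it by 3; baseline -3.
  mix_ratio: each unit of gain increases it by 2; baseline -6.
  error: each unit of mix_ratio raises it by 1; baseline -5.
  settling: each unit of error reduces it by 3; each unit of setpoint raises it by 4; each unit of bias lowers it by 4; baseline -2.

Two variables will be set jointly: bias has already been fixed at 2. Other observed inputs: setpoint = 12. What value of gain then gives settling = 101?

gain = -5

With bias held at 2:
Intervening on gain fixes its value directly, overriding its dependence on setpoint.
Substituting into the error equation gives error = 2*gain - 11.
Substituting into the settling equation gives settling = -6*gain + 71.
Solve -6*gain + 71 = 101: gain = (101 - 71) / -6 = -5.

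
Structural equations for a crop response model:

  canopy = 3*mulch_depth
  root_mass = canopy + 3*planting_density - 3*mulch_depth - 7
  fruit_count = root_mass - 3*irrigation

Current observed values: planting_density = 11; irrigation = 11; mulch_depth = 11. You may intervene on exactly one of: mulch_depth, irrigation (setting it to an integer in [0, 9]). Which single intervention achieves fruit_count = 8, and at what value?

set irrigation = 6

Intervening on mulch_depth: the paths from mulch_depth to fruit_count cancel (net effect zero), leaving fruit_count = -7; 8 is unreachable this way.
Intervening on irrigation: with other inputs at their observed values, fruit_count = -3*irrigation + 26. Solving for 8 gives irrigation = 6, within [0, 9].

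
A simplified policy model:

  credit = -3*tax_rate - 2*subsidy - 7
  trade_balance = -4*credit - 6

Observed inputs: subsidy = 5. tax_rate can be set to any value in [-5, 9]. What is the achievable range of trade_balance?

2 to 170

Substituting into the credit equation gives credit = -3*tax_rate - 17.
Substituting into the trade_balance equation gives trade_balance = 12*tax_rate + 62.
Linear in tax_rate, so extremes are at the endpoints: tax_rate = -5 gives trade_balance = 2; tax_rate = 9 gives trade_balance = 170.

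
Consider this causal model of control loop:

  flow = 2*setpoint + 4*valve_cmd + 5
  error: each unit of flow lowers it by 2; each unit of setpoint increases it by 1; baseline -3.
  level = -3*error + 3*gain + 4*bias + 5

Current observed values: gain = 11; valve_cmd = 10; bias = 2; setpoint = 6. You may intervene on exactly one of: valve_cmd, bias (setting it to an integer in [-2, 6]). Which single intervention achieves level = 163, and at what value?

Intervening on valve_cmd: with other inputs at their observed values, level = 24*valve_cmd + 139. Solving for 163 gives valve_cmd = 1, within [-2, 6].
Intervening on bias: level = 4*bias + 371. Reaching 163 requires bias = -52, outside [-2, 6].

set valve_cmd = 1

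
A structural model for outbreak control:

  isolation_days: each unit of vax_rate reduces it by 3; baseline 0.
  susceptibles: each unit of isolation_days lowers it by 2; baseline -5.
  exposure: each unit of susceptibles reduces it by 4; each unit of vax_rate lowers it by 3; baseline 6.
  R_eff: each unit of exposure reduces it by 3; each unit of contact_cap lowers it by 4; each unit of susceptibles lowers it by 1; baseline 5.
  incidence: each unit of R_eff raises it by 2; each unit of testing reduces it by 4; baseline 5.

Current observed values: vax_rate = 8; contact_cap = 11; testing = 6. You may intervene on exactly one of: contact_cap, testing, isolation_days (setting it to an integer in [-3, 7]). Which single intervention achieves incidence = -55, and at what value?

set isolation_days = -1

Intervening on contact_cap: incidence = -8*contact_cap + 1045. Reaching -55 requires contact_cap = 275/2, not an integer.
Intervening on testing: incidence = -4*testing + 981. Reaching -55 requires testing = 259, outside [-3, 7].
Intervening on isolation_days: with other inputs at their observed values, incidence = -44*isolation_days - 99. Solving for -55 gives isolation_days = -1, within [-3, 7].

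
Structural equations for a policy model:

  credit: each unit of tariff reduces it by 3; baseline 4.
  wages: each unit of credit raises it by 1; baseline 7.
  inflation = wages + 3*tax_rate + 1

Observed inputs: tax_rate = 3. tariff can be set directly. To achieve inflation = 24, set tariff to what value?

tariff = -1

Substituting into the wages equation gives wages = -3*tariff + 11.
This gives inflation = -3*tariff + 21.
Solve -3*tariff + 21 = 24: tariff = (24 - 21) / -3 = -1.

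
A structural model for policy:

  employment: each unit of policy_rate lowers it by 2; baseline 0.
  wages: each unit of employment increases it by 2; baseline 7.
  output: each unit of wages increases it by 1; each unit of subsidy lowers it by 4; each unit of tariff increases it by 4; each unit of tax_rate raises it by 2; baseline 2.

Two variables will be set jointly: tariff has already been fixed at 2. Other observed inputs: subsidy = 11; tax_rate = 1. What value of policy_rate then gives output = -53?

policy_rate = 7

With tariff held at 2:
Substituting into the wages equation gives wages = -4*policy_rate + 7.
output becomes -4*policy_rate - 25.
Solve -4*policy_rate - 25 = -53: policy_rate = (-53 + 25) / -4 = 7.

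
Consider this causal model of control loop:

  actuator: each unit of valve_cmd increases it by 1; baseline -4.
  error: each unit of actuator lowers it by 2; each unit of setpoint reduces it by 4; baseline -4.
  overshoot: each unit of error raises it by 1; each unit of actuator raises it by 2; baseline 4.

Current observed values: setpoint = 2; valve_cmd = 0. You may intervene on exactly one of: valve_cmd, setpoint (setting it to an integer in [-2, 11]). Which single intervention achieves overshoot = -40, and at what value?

set setpoint = 10

Intervening on valve_cmd: the paths from valve_cmd to overshoot cancel (net effect zero), leaving overshoot = -8; -40 is unreachable this way.
Intervening on setpoint: with other inputs at their observed values, overshoot = -4*setpoint. Solving for -40 gives setpoint = 10, within [-2, 11].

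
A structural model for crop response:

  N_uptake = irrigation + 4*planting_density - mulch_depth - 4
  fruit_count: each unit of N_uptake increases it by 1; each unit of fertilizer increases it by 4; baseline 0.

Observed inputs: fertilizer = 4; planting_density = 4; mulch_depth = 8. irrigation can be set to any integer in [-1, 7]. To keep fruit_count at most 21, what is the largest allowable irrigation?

Substituting into the N_uptake equation gives N_uptake = irrigation + 4.
Substituting into the fruit_count equation gives fruit_count = irrigation + 20.
Require irrigation + 20 ≤ 21, so irrigation ≤ 1.
The largest integer in [-1, 7] satisfying this is 1.

irrigation = 1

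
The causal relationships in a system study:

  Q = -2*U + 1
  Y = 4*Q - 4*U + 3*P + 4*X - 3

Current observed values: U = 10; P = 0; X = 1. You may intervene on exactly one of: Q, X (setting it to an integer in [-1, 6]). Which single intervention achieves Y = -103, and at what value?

Intervening on Q: Y = 4*Q - 39. Reaching -103 requires Q = -16, outside [-1, 6].
Intervening on X: with other inputs at their observed values, Y = 4*X - 119. Solving for -103 gives X = 4, within [-1, 6].

set X = 4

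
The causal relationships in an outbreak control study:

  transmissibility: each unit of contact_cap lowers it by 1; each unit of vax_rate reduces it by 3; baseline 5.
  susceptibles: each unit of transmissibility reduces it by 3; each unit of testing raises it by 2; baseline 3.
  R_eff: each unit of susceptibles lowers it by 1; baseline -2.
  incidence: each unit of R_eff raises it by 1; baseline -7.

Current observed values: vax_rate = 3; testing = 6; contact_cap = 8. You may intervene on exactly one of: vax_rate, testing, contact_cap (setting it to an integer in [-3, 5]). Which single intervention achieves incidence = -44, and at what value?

Intervening on vax_rate: incidence = -9*vax_rate - 33. Reaching -44 requires vax_rate = 11/9, not an integer.
Intervening on testing: with other inputs at their observed values, incidence = -2*testing - 48. Solving for -44 gives testing = -2, within [-3, 5].
Intervening on contact_cap: incidence = -3*contact_cap - 36. Reaching -44 requires contact_cap = 8/3, not an integer.

set testing = -2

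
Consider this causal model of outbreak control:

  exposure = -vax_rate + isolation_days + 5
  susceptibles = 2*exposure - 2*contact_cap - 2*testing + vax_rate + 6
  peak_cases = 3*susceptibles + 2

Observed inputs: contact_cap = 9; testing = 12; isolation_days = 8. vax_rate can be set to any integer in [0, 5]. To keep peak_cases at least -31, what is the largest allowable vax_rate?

Substituting into the exposure equation gives exposure = -vax_rate + 13.
Substituting into the susceptibles equation gives susceptibles = -vax_rate - 10.
This gives peak_cases = -3*vax_rate - 28.
Require -3*vax_rate - 28 ≥ -31, so vax_rate ≤ 1.
The largest integer in [0, 5] satisfying this is 1.

vax_rate = 1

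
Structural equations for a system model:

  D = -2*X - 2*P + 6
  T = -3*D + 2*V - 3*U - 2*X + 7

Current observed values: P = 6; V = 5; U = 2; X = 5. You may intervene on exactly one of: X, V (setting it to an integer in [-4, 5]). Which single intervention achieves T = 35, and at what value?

Intervening on X: T = 4*X + 29. Reaching 35 requires X = 3/2, not an integer.
Intervening on V: with other inputs at their observed values, T = 2*V + 39. Solving for 35 gives V = -2, within [-4, 5].

set V = -2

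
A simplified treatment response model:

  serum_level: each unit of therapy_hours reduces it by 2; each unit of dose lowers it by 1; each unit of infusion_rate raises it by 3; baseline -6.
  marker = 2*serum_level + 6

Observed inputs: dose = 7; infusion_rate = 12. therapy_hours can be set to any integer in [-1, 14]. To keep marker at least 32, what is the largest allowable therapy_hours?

therapy_hours = 5

Substituting into the serum_level equation gives serum_level = -2*therapy_hours + 23.
Substituting into the marker equation gives marker = -4*therapy_hours + 52.
Require -4*therapy_hours + 52 ≥ 32, so therapy_hours ≤ 5.
The largest integer in [-1, 14] satisfying this is 5.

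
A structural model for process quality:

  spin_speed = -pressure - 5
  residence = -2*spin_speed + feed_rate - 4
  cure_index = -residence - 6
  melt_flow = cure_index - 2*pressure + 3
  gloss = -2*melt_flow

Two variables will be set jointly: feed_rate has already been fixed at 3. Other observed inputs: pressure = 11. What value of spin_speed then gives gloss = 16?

spin_speed = 8

With feed_rate held at 3:
Intervening on spin_speed fixes its value directly, overriding its dependence on pressure.
Substituting into the residence equation gives residence = -2*spin_speed - 1.
This gives cure_index = 2*spin_speed - 5.
Substituting into the melt_flow equation gives melt_flow = 2*spin_speed - 24.
gloss becomes -4*spin_speed + 48.
Solve -4*spin_speed + 48 = 16: spin_speed = (16 - 48) / -4 = 8.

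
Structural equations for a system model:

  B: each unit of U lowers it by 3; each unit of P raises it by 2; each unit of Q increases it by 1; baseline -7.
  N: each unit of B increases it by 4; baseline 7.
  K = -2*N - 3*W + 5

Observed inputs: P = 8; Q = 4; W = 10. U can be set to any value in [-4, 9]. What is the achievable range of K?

-239 to 73

Substituting into the B equation gives B = -3*U + 13.
N becomes -12*U + 59.
Substituting into the K equation gives K = 24*U - 143.
Linear in U, so extremes are at the endpoints: U = -4 gives K = -239; U = 9 gives K = 73.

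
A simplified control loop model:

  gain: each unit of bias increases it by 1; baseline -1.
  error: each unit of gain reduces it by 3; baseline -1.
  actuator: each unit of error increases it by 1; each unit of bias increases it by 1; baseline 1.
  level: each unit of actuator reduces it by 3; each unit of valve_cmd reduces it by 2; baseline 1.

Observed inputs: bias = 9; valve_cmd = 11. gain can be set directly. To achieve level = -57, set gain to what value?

Intervening on gain fixes its value directly, overriding its dependence on bias.
Substituting into the actuator equation gives actuator = -3*gain + 9.
This gives level = 9*gain - 48.
Solve 9*gain - 48 = -57: gain = (-57 + 48) / 9 = -1.

gain = -1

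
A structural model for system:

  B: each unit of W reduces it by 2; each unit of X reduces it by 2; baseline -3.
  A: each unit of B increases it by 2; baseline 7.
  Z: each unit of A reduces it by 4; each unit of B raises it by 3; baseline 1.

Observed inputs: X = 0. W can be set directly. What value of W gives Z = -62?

W = -5

Substituting into the B equation gives B = -2*W - 3.
Substituting into the A equation gives A = -4*W + 1.
So Z = 10*W - 12.
Solve 10*W - 12 = -62: W = (-62 + 12) / 10 = -5.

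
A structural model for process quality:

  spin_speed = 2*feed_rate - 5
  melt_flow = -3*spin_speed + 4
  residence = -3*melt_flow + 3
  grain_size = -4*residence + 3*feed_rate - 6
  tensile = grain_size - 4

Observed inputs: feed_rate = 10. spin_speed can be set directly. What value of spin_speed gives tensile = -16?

Intervening on spin_speed fixes its value directly, overriding its dependence on feed_rate.
Substituting into the residence equation gives residence = 9*spin_speed - 9.
grain_size becomes -36*spin_speed + 60.
Substituting into the tensile equation gives tensile = -36*spin_speed + 56.
Solve -36*spin_speed + 56 = -16: spin_speed = (-16 - 56) / -36 = 2.

spin_speed = 2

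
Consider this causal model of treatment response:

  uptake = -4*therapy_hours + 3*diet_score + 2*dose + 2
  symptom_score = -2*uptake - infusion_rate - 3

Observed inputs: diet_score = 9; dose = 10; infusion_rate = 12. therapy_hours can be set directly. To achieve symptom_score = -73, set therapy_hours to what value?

therapy_hours = 5

Substituting into the uptake equation gives uptake = -4*therapy_hours + 49.
This gives symptom_score = 8*therapy_hours - 113.
Solve 8*therapy_hours - 113 = -73: therapy_hours = (-73 + 113) / 8 = 5.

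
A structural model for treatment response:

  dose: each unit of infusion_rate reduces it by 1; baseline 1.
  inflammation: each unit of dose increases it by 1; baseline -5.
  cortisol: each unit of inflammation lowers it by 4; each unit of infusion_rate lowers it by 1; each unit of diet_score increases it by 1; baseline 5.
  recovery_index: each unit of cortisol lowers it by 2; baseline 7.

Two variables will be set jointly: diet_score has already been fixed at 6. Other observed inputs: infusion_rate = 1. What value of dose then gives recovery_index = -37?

dose = 2

With diet_score held at 6:
Intervening on dose fixes its value directly, overriding its dependence on infusion_rate.
Substituting into the cortisol equation gives cortisol = -4*dose + 30.
Substituting into the recovery_index equation gives recovery_index = 8*dose - 53.
Solve 8*dose - 53 = -37: dose = (-37 + 53) / 8 = 2.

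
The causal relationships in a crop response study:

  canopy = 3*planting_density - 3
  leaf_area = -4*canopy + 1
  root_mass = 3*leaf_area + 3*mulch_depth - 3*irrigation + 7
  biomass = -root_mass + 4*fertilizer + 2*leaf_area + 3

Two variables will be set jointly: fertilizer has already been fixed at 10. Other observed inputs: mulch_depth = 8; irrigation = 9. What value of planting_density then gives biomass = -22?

With fertilizer held at 10:
Substituting into the leaf_area equation gives leaf_area = -12*planting_density + 13.
So root_mass = -36*planting_density + 43.
Substituting into the biomass equation gives biomass = 12*planting_density + 26.
Solve 12*planting_density + 26 = -22: planting_density = (-22 - 26) / 12 = -4.

planting_density = -4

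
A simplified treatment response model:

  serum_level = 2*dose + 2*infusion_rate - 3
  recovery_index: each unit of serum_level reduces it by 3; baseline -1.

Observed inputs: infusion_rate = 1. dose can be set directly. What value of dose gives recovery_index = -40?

dose = 7

Substituting into the serum_level equation gives serum_level = 2*dose - 1.
Substituting into the recovery_index equation gives recovery_index = -6*dose + 2.
Solve -6*dose + 2 = -40: dose = (-40 - 2) / -6 = 7.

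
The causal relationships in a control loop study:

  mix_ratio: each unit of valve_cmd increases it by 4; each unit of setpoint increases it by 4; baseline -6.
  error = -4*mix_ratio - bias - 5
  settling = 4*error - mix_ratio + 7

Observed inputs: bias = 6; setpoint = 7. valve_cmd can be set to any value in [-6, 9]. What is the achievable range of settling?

-1023 to -3

Substituting into the mix_ratio equation gives mix_ratio = 4*valve_cmd + 22.
Substituting into the error equation gives error = -16*valve_cmd - 99.
Substituting into the settling equation gives settling = -68*valve_cmd - 411.
Linear in valve_cmd, so extremes are at the endpoints: valve_cmd = -6 gives settling = -3; valve_cmd = 9 gives settling = -1023.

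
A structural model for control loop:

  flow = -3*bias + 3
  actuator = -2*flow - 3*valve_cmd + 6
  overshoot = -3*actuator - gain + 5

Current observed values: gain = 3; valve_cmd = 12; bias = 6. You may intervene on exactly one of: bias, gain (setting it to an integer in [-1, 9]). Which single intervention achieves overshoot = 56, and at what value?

set bias = 3

Intervening on bias: with other inputs at their observed values, overshoot = -18*bias + 110. Solving for 56 gives bias = 3, within [-1, 9].
Intervening on gain: overshoot = -gain + 5. Reaching 56 requires gain = -51, outside [-1, 9].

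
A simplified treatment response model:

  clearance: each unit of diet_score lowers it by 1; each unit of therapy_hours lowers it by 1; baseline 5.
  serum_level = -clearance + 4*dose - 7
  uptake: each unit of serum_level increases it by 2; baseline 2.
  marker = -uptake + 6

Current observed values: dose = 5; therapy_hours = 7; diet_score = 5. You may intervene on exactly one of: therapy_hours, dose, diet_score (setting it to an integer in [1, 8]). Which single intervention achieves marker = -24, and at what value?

Intervening on therapy_hours: with other inputs at their observed values, marker = -2*therapy_hours - 22. Solving for -24 gives therapy_hours = 1, within [1, 8].
Intervening on dose: marker = -8*dose + 4. Reaching -24 requires dose = 7/2, not an integer.
Intervening on diet_score: marker = -2*diet_score - 26. Reaching -24 requires diet_score = -1, outside [1, 8].

set therapy_hours = 1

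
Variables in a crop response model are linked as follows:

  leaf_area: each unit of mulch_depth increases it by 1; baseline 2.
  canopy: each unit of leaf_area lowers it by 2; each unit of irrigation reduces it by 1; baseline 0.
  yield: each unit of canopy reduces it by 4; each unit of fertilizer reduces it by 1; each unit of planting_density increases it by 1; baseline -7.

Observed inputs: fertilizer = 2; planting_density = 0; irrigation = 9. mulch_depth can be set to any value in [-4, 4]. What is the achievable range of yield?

11 to 75

Substituting into the canopy equation gives canopy = -2*mulch_depth - 13.
Substituting into the yield equation gives yield = 8*mulch_depth + 43.
Linear in mulch_depth, so extremes are at the endpoints: mulch_depth = -4 gives yield = 11; mulch_depth = 4 gives yield = 75.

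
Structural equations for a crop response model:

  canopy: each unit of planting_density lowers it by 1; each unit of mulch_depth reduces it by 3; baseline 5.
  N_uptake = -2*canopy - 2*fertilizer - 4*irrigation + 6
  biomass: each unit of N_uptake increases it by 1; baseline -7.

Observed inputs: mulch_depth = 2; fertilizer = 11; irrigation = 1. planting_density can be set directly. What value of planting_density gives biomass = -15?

planting_density = 5

Substituting into the canopy equation gives canopy = -planting_density - 1.
Substituting into the N_uptake equation gives N_uptake = 2*planting_density - 18.
biomass becomes 2*planting_density - 25.
Solve 2*planting_density - 25 = -15: planting_density = (-15 + 25) / 2 = 5.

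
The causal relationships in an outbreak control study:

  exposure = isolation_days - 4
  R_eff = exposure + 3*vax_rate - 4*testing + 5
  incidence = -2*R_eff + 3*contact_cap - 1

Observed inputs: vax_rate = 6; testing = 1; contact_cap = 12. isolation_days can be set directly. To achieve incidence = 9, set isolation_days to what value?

isolation_days = -2

Substituting into the R_eff equation gives R_eff = isolation_days + 15.
incidence becomes -2*isolation_days + 5.
Solve -2*isolation_days + 5 = 9: isolation_days = (9 - 5) / -2 = -2.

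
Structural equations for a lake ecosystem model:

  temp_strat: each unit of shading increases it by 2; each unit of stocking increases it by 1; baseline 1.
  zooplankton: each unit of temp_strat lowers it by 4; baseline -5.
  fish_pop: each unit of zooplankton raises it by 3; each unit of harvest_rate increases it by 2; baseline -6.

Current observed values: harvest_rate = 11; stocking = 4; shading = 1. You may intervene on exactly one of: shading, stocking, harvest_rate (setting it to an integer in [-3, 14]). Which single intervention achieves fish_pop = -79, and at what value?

Intervening on shading: fish_pop = -24*shading - 59. Reaching -79 requires shading = 5/6, not an integer.
Intervening on stocking: fish_pop = -12*stocking - 35. Reaching -79 requires stocking = 11/3, not an integer.
Intervening on harvest_rate: with other inputs at their observed values, fish_pop = 2*harvest_rate - 105. Solving for -79 gives harvest_rate = 13, within [-3, 14].

set harvest_rate = 13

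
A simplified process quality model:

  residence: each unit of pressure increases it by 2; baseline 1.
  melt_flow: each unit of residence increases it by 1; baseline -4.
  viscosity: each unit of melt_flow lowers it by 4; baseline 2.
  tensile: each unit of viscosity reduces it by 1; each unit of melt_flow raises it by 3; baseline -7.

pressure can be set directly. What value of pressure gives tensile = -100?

Substituting into the melt_flow equation gives melt_flow = 2*pressure - 3.
Substituting into the viscosity equation gives viscosity = -8*pressure + 14.
Substituting into the tensile equation gives tensile = 14*pressure - 30.
Solve 14*pressure - 30 = -100: pressure = (-100 + 30) / 14 = -5.

pressure = -5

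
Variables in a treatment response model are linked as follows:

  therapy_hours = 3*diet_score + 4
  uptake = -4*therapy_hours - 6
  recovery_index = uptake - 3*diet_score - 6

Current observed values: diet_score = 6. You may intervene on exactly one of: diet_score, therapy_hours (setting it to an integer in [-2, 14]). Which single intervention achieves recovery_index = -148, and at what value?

Intervening on diet_score: with other inputs at their observed values, recovery_index = -15*diet_score - 28. Solving for -148 gives diet_score = 8, within [-2, 14].
Intervening on therapy_hours: recovery_index = -4*therapy_hours - 30. Reaching -148 requires therapy_hours = 59/2, not an integer.

set diet_score = 8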